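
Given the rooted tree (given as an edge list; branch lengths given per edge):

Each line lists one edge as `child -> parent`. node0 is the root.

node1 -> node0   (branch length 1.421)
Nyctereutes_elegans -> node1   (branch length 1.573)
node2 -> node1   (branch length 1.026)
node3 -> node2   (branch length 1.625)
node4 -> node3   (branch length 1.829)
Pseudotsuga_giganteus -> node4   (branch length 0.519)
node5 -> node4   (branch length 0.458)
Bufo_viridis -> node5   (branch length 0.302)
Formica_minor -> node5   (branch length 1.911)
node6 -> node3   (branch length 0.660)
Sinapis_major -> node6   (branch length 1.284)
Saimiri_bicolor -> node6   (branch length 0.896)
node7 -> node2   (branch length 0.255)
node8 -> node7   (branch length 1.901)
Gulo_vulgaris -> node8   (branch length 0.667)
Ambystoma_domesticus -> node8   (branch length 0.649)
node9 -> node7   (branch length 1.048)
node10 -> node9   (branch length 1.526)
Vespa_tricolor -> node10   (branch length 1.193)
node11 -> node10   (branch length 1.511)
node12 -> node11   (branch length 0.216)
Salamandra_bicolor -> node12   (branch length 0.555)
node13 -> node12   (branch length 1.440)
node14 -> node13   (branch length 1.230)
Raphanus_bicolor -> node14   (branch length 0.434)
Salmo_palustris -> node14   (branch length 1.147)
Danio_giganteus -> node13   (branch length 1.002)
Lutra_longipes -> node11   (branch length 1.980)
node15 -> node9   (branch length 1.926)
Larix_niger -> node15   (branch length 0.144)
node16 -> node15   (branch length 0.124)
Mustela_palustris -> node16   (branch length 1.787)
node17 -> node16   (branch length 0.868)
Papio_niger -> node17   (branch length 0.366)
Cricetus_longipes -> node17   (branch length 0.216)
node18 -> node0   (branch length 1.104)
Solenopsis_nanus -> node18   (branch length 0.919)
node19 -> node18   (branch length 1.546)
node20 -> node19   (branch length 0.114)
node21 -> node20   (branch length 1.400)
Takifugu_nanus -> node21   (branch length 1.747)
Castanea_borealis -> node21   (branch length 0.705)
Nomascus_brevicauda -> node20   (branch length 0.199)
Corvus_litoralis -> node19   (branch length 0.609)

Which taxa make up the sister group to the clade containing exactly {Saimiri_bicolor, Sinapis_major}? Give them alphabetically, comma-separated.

Bufo_viridis, Formica_minor, Pseudotsuga_giganteus

The clade containing exactly {Saimiri_bicolor, Sinapis_major} attaches to the tree at the node subtending ((Pseudotsuga_giganteus,(Bufo_viridis,Formica_minor)),(Sinapis_major,Saimiri_bicolor)).
The other lineage descending from that same node — the sister group — is (Pseudotsuga_giganteus,(Bufo_viridis,Formica_minor)); its 3 tips in alphabetical order are the answer.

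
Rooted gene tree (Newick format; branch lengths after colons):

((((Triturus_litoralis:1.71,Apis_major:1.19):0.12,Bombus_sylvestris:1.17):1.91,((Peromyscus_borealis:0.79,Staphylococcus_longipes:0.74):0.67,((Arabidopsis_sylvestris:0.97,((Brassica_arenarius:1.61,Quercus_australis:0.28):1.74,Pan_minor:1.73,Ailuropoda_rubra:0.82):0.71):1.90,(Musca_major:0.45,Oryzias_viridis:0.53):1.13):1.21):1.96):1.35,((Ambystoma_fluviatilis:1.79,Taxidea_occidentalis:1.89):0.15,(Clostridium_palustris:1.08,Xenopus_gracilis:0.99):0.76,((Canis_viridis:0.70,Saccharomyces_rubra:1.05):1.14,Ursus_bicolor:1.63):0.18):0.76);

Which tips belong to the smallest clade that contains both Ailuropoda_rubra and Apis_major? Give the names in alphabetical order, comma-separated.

Ailuropoda_rubra, Apis_major, Arabidopsis_sylvestris, Bombus_sylvestris, Brassica_arenarius, Musca_major, Oryzias_viridis, Pan_minor, Peromyscus_borealis, Quercus_australis, Staphylococcus_longipes, Triturus_litoralis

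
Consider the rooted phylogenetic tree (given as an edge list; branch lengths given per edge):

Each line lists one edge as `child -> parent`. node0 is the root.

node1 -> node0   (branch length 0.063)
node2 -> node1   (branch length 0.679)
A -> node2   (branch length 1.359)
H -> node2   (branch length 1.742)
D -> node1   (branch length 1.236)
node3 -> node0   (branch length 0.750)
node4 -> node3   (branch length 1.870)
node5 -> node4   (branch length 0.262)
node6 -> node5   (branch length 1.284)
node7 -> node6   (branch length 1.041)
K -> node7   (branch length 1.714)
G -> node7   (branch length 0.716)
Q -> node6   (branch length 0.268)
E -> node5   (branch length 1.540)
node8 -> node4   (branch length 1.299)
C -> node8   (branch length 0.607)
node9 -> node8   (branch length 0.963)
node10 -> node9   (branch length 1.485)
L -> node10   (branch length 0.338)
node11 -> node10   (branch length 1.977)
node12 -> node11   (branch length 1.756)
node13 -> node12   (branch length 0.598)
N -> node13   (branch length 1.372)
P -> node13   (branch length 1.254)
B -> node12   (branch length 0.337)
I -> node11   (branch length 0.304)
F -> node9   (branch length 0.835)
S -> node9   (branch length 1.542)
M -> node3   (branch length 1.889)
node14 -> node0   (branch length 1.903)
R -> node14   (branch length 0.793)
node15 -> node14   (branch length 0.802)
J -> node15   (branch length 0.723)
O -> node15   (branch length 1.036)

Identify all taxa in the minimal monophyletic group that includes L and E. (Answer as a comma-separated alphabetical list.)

B, C, E, F, G, I, K, L, N, P, Q, S

Tracing L: it sits inside (L,(((N,P),B),I)).
Tracing E: it sits inside (((K,G),Q),E).
The smallest clade enclosing both is ((((K,G),Q),E),(C,((L,(((N,P),B),I)),F,S))); the answer is its 12 terminal taxa in alphabetical order.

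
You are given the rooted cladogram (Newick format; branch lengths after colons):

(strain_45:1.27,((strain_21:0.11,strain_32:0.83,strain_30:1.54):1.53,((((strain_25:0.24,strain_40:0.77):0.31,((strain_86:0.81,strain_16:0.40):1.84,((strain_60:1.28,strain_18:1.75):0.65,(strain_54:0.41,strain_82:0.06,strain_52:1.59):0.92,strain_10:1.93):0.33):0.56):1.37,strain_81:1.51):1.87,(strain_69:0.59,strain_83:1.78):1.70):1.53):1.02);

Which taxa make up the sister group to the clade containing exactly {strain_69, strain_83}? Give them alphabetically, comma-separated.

The clade containing exactly {strain_69, strain_83} attaches to the tree at the node subtending ((((strain_25,strain_40),((strain_86,strain_16),((strain_60,strain_18),(strain_54,strain_82,strain_52),strain_10))),strain_81),(strain_69,strain_83)).
The other lineage descending from that same node — the sister group — is (((strain_25,strain_40),((strain_86,strain_16),((strain_60,strain_18),(strain_54,strain_82,strain_52),strain_10))),strain_81); its 11 tips in alphabetical order are the answer.

strain_10, strain_16, strain_18, strain_25, strain_40, strain_52, strain_54, strain_60, strain_81, strain_82, strain_86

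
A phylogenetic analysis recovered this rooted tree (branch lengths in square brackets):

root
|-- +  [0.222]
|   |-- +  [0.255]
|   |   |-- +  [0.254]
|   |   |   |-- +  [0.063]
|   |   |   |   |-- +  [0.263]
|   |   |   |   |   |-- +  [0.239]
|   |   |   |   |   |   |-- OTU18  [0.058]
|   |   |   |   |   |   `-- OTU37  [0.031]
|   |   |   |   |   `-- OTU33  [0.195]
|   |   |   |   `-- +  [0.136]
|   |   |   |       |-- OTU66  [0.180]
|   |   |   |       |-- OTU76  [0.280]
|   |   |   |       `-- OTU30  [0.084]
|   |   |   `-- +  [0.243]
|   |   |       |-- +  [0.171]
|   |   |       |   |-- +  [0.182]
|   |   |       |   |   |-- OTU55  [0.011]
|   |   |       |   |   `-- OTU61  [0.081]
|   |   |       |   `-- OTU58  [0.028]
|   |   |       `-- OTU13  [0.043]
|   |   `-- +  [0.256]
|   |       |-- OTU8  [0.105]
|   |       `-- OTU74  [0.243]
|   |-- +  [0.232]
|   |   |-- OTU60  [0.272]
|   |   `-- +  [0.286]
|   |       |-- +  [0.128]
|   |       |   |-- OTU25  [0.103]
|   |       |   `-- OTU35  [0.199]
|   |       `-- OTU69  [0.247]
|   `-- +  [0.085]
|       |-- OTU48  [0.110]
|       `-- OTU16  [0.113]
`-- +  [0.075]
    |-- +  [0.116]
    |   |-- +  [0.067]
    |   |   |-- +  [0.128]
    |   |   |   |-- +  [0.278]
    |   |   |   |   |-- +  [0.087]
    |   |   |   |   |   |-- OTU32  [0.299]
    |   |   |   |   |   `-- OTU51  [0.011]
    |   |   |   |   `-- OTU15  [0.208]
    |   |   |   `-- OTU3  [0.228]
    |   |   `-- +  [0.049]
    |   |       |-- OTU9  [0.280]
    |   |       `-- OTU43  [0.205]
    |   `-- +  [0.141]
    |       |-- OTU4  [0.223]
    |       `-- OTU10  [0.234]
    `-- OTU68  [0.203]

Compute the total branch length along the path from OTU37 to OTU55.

The path runs OTU37 → … → MRCA → … → OTU55; the MRCA is the node subtending ((((OTU18,OTU37),OTU33),(OTU66,OTU76,OTU30)),(((OTU55,OTU61),OTU58),OTU13)).
Branch lengths along that path: 0.031 + 0.239 + 0.263 + 0.063 + 0.243 + 0.171 + 0.182 + 0.011 = 1.203.

1.203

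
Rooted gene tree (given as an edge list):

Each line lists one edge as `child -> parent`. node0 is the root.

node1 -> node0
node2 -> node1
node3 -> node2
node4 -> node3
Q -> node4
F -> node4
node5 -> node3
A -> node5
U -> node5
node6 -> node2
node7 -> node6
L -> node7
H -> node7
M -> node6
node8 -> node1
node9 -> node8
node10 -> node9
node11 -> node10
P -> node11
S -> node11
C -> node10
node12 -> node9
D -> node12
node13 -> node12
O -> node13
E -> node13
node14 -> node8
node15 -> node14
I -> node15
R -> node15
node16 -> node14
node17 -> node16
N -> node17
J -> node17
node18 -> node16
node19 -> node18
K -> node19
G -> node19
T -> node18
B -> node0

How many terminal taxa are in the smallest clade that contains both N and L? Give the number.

20

The MRCA of N and L is the node subtending ((((Q,F),(A,U)),((L,H),M)),((((P,S),C),(D,(O,E))),((I,R),((N,J),((K,G),T))))).
That clade contains 20 terminal taxa: A, C, D, E, F, G, H, I, J, K, L, M, N, O, P, Q, R, S, T, U.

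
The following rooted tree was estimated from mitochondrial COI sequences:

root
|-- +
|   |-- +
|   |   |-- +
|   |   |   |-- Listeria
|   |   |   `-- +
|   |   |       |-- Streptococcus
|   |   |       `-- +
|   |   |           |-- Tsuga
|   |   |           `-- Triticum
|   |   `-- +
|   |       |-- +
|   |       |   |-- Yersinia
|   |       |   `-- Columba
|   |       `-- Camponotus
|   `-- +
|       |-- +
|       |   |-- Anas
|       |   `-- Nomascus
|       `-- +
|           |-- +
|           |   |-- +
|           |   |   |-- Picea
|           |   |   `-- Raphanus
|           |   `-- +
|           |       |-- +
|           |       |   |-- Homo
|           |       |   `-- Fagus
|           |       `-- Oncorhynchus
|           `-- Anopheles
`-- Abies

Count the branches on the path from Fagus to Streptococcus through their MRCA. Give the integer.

The MRCA of Fagus and Streptococcus is the node subtending (((Listeria,(Streptococcus,(Tsuga,Triticum))),((Yersinia,Columba),Camponotus)),((Anas,Nomascus),(((Picea,Raphanus),((Homo,Fagus),Oncorhynchus)),Anopheles))).
From Fagus up to that node: 6 branches. From Streptococcus up to the same node: 4 branches. Total: 6 + 4 = 10.

10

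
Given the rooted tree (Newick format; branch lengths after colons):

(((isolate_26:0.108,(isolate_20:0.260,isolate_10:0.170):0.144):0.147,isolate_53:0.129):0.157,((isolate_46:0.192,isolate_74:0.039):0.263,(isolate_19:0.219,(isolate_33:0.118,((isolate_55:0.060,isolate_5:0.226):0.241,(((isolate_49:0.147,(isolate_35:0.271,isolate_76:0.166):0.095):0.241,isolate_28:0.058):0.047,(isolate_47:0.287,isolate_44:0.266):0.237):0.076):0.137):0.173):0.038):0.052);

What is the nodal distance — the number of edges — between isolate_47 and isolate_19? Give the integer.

6

The MRCA of isolate_47 and isolate_19 is the node subtending (isolate_19,(isolate_33,((isolate_55,isolate_5),(((isolate_49,(isolate_35,isolate_76)),isolate_28),(isolate_47,isolate_44))))).
From isolate_47 up to that node: 5 branches. From isolate_19 up to the same node: 1 branch. Total: 5 + 1 = 6.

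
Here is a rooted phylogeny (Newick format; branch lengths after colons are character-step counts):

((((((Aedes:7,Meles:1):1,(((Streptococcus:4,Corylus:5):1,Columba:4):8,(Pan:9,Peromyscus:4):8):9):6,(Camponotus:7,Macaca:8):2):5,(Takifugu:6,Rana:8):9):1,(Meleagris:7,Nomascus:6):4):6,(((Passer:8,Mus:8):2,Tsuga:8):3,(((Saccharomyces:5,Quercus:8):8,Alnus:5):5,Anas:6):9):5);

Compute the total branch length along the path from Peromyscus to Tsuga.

55

The path runs Peromyscus → … → MRCA → … → Tsuga; the MRCA is the root of the tree.
Branch lengths along that path: 4 + 8 + 9 + 6 + 5 + 1 + 6 + 5 + 3 + 8 = 55.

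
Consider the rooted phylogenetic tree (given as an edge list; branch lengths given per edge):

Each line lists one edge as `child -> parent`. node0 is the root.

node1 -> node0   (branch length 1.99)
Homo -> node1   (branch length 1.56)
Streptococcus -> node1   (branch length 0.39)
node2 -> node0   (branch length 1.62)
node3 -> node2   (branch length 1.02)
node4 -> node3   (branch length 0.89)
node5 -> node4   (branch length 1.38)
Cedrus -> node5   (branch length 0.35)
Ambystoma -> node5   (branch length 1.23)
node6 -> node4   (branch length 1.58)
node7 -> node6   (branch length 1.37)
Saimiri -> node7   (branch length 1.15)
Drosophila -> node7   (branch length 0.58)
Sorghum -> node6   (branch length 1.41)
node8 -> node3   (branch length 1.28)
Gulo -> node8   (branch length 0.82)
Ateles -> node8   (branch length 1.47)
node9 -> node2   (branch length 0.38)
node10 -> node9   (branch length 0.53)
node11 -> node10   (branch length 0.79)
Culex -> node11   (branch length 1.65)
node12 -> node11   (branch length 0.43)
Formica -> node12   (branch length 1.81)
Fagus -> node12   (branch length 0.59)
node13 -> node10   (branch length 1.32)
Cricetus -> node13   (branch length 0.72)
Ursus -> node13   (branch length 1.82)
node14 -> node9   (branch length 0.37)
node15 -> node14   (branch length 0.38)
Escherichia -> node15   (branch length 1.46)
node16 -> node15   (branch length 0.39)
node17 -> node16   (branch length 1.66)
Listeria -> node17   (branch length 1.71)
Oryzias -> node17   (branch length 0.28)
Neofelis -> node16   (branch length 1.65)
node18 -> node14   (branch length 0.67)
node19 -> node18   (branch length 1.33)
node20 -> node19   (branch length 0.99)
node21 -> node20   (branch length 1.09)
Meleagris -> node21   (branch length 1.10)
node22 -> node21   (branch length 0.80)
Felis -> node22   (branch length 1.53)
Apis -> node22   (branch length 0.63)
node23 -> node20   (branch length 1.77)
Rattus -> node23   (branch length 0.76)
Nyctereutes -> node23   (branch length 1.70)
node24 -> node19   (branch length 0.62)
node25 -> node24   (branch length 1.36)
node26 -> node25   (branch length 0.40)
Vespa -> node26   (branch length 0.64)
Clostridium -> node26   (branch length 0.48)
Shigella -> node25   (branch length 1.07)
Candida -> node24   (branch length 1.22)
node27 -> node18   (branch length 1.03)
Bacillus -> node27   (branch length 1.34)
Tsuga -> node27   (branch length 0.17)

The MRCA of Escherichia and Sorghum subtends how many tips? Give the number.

27

The MRCA of Escherichia and Sorghum is the node subtending ((((Cedrus,Ambystoma),((Saimiri,Drosophila),Sorghum)),(Gulo,Ateles)),(((Culex,(Formica,Fagus)),(Cricetus,Ursus)),((Escherichia,((Listeria,Oryzias),Neofelis)),((((Meleagris,(Felis,Apis)),(Rattus,Nyctereutes)),(((Vespa,Clostridium),Shigella),Candida)),(Bacillus,Tsuga))))).
That clade contains 27 terminal taxa: Ambystoma, Apis, Ateles, Bacillus, Candida, Cedrus, Clostridium, Cricetus, Culex, Drosophila, Escherichia, Fagus, Felis, Formica, Gulo, Listeria, Meleagris, Neofelis, Nyctereutes, Oryzias, Rattus, Saimiri, Shigella, Sorghum, Tsuga, Ursus, Vespa.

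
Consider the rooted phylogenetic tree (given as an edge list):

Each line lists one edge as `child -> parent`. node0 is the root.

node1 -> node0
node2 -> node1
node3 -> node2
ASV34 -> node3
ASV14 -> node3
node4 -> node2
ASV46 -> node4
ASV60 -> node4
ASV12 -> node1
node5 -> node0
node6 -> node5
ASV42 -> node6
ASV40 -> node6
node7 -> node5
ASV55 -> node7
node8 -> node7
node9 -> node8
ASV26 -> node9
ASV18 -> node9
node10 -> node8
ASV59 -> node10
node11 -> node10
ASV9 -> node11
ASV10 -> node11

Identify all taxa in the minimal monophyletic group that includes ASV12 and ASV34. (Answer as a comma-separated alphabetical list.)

ASV12, ASV14, ASV34, ASV46, ASV60

Tracing ASV12: it sits inside (((ASV34,ASV14),(ASV46,ASV60)),ASV12).
Tracing ASV34: it sits inside (ASV34,ASV14).
The smallest clade enclosing both is (((ASV34,ASV14),(ASV46,ASV60)),ASV12); the answer is its 5 terminal taxa in alphabetical order.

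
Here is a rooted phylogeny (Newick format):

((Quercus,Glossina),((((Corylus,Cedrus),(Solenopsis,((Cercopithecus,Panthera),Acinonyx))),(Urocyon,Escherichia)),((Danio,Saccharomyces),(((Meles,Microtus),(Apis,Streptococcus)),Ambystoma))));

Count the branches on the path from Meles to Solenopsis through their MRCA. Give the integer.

9

The MRCA of Meles and Solenopsis is the node subtending ((((Corylus,Cedrus),(Solenopsis,((Cercopithecus,Panthera),Acinonyx))),(Urocyon,Escherichia)),((Danio,Saccharomyces),(((Meles,Microtus),(Apis,Streptococcus)),Ambystoma))).
From Meles up to that node: 5 branches. From Solenopsis up to the same node: 4 branches. Total: 5 + 4 = 9.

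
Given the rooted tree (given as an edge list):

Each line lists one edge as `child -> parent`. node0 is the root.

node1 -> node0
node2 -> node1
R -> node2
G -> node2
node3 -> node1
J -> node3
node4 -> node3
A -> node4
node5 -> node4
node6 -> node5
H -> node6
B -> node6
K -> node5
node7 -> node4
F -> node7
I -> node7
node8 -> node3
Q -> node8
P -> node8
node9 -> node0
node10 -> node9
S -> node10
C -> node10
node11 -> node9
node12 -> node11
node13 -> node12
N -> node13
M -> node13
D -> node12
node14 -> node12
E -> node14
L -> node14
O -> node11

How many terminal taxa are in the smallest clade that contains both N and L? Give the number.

5

The MRCA of N and L is the node subtending ((N,M),D,(E,L)).
That clade contains 5 terminal taxa: D, E, L, M, N.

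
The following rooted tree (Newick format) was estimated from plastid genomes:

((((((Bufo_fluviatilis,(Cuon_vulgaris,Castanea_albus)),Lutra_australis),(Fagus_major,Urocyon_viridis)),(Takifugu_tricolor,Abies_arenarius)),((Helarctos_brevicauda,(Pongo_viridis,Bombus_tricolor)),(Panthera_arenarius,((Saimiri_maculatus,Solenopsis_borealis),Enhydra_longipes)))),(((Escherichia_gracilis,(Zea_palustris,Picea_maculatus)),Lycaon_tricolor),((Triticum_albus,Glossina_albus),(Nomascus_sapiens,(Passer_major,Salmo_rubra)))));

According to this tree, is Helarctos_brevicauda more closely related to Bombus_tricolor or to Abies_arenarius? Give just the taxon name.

Bombus_tricolor

The MRCA of Helarctos_brevicauda and Bombus_tricolor subtends (Helarctos_brevicauda,(Pongo_viridis,Bombus_tricolor)) (3 taxa).
The MRCA of Helarctos_brevicauda and Abies_arenarius subtends (((((Bufo_fluviatilis,(Cuon_vulgaris,Castanea_albus)),Lutra_australis),(Fagus_major,Urocyon_viridis)),(Takifugu_tricolor,Abies_arenarius)),((Helarctos_brevicauda,(Pongo_viridis,Bombus_tricolor)),(Panthera_arenarius,((Saimiri_maculatus,Solenopsis_borealis),Enhydra_longipes)))) (15 taxa).
The first is nested inside the second, so Helarctos_brevicauda shares a more recent common ancestor with Bombus_tricolor.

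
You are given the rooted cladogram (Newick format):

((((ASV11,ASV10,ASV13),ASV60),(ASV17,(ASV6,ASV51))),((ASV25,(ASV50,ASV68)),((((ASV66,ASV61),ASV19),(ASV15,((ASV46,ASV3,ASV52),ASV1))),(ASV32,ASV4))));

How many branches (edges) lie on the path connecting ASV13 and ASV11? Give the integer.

The MRCA of ASV13 and ASV11 is the node subtending (ASV11,ASV10,ASV13).
From ASV13 up to that node: 1 branch. From ASV11 up to the same node: 1 branch. Total: 1 + 1 = 2.

2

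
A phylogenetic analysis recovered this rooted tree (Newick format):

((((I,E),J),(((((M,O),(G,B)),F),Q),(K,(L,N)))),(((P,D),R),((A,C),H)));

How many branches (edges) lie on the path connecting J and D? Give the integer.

7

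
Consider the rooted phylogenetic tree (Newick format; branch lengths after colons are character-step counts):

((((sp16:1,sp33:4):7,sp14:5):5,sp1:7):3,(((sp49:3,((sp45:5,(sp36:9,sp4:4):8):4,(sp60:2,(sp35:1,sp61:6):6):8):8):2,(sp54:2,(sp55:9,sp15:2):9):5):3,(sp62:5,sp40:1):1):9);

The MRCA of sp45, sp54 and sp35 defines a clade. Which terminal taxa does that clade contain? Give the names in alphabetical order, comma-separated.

sp15, sp35, sp36, sp4, sp45, sp49, sp54, sp55, sp60, sp61

Tracing sp45: it sits inside (sp45,(sp36,sp4)).
Tracing sp54: it sits inside (sp54,(sp55,sp15)).
Tracing sp35: it sits inside (sp35,sp61).
The smallest clade enclosing all 3 is ((sp49,((sp45,(sp36,sp4)),(sp60,(sp35,sp61)))),(sp54,(sp55,sp15))); the answer is its 10 terminal taxa in alphabetical order.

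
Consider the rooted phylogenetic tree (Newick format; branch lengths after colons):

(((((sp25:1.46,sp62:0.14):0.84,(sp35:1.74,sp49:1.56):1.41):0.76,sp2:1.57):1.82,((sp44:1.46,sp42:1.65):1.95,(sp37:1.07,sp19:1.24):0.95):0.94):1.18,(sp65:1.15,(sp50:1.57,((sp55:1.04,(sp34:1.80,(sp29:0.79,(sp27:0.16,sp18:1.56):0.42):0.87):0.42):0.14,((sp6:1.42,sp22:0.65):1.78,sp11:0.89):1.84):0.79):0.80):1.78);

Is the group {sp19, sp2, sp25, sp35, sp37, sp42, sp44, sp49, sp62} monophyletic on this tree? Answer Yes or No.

The most recent common ancestor of these taxa subtends ((((sp25,sp62),(sp35,sp49)),sp2),((sp44,sp42),(sp37,sp19))).
That clade has exactly 9 tips — every listed taxon and nothing else — so the group is monophyletic.

Yes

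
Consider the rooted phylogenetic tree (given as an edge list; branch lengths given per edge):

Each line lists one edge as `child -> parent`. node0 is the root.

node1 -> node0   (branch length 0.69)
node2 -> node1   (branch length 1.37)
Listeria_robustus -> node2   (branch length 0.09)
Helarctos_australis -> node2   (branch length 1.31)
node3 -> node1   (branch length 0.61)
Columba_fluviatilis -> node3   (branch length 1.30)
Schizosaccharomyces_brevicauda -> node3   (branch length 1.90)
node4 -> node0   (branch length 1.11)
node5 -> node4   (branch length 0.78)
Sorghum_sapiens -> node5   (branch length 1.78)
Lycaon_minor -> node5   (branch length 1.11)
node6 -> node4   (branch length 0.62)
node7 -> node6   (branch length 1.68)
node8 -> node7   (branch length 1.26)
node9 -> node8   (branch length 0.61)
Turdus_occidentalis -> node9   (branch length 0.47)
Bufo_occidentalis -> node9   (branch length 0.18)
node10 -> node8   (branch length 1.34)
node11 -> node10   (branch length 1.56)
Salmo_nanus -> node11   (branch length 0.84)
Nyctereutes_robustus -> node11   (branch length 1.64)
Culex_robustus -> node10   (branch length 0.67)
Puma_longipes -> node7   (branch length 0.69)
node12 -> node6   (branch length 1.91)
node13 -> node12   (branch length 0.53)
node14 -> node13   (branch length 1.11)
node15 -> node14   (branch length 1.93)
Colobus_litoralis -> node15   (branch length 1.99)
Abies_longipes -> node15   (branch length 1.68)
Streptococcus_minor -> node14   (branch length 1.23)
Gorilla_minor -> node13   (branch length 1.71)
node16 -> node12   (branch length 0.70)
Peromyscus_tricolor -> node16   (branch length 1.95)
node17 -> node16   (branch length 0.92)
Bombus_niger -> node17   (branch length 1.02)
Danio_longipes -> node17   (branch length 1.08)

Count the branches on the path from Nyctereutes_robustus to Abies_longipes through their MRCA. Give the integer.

The MRCA of Nyctereutes_robustus and Abies_longipes is the node subtending ((((Turdus_occidentalis,Bufo_occidentalis),((Salmo_nanus,Nyctereutes_robustus),Culex_robustus)),Puma_longipes),((((Colobus_litoralis,Abies_longipes),Streptococcus_minor),Gorilla_minor),(Peromyscus_tricolor,(Bombus_niger,Danio_longipes)))).
From Nyctereutes_robustus up to that node: 5 branches. From Abies_longipes up to the same node: 5 branches. Total: 5 + 5 = 10.

10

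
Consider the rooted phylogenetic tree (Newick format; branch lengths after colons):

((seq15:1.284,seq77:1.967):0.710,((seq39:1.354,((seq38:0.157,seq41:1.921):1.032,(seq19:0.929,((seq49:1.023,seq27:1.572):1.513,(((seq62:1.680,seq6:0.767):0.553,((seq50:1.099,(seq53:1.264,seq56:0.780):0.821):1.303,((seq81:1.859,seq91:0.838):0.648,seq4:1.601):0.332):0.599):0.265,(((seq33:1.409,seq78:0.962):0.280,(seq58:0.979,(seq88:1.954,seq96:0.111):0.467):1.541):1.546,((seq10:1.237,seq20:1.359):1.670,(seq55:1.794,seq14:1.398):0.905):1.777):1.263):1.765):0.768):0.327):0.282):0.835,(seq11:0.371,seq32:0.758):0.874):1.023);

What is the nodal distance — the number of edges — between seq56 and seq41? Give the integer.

10

The MRCA of seq56 and seq41 is the node subtending ((seq38,seq41),(seq19,((seq49,seq27),(((seq62,seq6),((seq50,(seq53,seq56)),((seq81,seq91),seq4))),(((seq33,seq78),(seq58,(seq88,seq96))),((seq10,seq20),(seq55,seq14))))))).
From seq56 up to that node: 8 branches. From seq41 up to the same node: 2 branches. Total: 8 + 2 = 10.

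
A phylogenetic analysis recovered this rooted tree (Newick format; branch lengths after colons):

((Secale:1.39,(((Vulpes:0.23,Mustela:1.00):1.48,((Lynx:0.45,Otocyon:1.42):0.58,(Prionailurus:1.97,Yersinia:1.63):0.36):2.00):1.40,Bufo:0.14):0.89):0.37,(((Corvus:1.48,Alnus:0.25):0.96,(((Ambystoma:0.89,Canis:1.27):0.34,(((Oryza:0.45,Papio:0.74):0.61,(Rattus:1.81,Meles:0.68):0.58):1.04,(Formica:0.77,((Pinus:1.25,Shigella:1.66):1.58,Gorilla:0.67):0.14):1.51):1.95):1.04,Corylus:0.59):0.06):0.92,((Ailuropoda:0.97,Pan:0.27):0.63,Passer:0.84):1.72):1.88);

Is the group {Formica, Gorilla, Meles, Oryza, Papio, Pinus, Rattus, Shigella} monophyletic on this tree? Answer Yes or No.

Yes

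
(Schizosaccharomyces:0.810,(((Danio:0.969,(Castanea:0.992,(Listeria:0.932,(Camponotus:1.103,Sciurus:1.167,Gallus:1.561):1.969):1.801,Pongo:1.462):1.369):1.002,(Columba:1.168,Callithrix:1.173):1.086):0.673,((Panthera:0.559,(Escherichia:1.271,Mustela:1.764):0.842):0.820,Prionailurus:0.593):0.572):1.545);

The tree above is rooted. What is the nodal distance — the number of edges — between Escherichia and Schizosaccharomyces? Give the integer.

The MRCA of Escherichia and Schizosaccharomyces is the root of the tree.
From Escherichia up to that node: 5 branches. From Schizosaccharomyces up to the same node: 1 branch. Total: 5 + 1 = 6.

6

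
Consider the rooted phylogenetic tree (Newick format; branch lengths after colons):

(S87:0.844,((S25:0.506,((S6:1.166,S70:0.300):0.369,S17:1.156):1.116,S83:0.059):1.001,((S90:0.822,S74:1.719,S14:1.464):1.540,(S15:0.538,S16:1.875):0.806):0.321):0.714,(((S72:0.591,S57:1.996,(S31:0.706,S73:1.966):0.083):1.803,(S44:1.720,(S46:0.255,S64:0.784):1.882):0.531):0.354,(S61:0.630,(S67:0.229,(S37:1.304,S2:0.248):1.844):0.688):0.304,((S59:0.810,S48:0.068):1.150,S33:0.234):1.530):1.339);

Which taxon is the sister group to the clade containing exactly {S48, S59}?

The clade containing exactly {S48, S59} attaches to the tree at the node subtending ((S59,S48),S33).
The other lineage descending from that same node — the sister group — is the single tip S33.

S33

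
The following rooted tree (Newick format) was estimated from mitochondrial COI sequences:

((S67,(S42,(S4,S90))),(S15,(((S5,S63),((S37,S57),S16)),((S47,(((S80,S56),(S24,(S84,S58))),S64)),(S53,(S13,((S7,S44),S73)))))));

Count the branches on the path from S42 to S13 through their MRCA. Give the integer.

9

The MRCA of S42 and S13 is the root of the tree.
From S42 up to that node: 3 branches. From S13 up to the same node: 6 branches. Total: 3 + 6 = 9.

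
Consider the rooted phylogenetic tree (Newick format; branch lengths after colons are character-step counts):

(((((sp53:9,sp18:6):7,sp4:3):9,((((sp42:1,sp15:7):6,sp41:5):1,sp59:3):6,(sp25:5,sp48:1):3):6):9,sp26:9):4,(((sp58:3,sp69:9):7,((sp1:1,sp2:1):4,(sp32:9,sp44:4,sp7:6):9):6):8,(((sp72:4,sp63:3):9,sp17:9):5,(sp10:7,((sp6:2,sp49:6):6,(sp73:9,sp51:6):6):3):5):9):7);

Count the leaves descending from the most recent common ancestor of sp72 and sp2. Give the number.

15

The MRCA of sp72 and sp2 is the node subtending (((sp58,sp69),((sp1,sp2),(sp32,sp44,sp7))),(((sp72,sp63),sp17),(sp10,((sp6,sp49),(sp73,sp51))))).
That clade contains 15 terminal taxa: sp1, sp10, sp17, sp2, sp32, sp44, sp49, sp51, sp58, sp6, sp63, sp69, sp7, sp72, sp73.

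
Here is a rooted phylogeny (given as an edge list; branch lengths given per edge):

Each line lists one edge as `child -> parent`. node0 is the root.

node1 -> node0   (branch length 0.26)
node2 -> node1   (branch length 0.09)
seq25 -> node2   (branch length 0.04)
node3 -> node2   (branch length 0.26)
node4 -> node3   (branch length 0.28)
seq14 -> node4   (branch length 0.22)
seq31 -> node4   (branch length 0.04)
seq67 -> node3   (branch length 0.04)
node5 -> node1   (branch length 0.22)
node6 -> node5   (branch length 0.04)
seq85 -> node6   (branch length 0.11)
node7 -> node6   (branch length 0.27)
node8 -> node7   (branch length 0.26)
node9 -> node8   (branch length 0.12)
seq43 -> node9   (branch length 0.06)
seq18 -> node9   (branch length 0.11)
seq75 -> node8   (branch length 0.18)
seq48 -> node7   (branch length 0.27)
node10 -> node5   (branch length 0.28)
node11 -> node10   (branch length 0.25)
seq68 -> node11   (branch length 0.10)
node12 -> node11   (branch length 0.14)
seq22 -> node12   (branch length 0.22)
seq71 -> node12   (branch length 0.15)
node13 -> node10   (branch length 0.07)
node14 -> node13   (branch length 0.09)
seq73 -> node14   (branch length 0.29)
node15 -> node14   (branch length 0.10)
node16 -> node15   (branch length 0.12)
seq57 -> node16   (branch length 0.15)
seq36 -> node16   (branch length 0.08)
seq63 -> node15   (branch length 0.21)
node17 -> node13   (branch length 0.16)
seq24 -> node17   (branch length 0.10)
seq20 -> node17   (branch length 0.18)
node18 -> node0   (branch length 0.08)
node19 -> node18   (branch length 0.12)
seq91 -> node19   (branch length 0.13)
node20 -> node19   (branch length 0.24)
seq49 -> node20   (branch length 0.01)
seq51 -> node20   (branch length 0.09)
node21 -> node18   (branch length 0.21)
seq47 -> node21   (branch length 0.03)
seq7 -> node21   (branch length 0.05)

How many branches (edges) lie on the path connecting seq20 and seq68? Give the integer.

5

The MRCA of seq20 and seq68 is the node subtending ((seq68,(seq22,seq71)),((seq73,((seq57,seq36),seq63)),(seq24,seq20))).
From seq20 up to that node: 3 branches. From seq68 up to the same node: 2 branches. Total: 3 + 2 = 5.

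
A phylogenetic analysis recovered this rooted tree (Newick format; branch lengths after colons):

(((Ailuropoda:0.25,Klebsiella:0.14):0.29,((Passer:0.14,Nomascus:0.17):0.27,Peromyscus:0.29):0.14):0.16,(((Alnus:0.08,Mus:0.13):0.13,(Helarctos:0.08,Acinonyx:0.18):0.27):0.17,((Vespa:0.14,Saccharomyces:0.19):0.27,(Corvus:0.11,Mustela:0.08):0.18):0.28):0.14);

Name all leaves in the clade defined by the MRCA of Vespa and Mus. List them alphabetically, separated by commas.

Acinonyx, Alnus, Corvus, Helarctos, Mus, Mustela, Saccharomyces, Vespa

Tracing Vespa: it sits inside (Vespa,Saccharomyces).
Tracing Mus: it sits inside (Alnus,Mus).
The smallest clade enclosing both is (((Alnus,Mus),(Helarctos,Acinonyx)),((Vespa,Saccharomyces),(Corvus,Mustela))); the answer is its 8 terminal taxa in alphabetical order.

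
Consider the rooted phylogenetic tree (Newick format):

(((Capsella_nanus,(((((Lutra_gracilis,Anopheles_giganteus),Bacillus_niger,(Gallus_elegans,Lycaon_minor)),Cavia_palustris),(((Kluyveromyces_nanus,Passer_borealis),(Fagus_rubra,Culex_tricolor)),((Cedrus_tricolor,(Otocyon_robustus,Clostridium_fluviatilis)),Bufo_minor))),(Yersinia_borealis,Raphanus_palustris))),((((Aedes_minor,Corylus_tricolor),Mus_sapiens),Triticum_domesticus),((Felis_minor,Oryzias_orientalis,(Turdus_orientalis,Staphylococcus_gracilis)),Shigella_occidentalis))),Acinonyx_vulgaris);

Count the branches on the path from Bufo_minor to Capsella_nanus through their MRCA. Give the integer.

The MRCA of Bufo_minor and Capsella_nanus is the node subtending (Capsella_nanus,(((((Lutra_gracilis,Anopheles_giganteus),Bacillus_niger,(Gallus_elegans,Lycaon_minor)),Cavia_palustris),(((Kluyveromyces_nanus,Passer_borealis),(Fagus_rubra,Culex_tricolor)),((Cedrus_tricolor,(Otocyon_robustus,Clostridium_fluviatilis)),Bufo_minor))),(Yersinia_borealis,Raphanus_palustris))).
From Bufo_minor up to that node: 5 branches. From Capsella_nanus up to the same node: 1 branch. Total: 5 + 1 = 6.

6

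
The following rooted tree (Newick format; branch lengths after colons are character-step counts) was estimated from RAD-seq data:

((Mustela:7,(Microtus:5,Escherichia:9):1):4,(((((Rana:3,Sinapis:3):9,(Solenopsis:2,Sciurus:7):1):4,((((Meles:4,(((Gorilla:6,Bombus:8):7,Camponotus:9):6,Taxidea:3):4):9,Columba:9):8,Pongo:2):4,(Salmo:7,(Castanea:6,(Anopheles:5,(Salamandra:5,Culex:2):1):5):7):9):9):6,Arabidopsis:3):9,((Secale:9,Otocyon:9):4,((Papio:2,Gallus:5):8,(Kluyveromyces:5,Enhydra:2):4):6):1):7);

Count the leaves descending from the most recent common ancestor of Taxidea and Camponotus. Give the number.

The MRCA of Taxidea and Camponotus is the node subtending (((Gorilla,Bombus),Camponotus),Taxidea).
That clade contains 4 terminal taxa: Bombus, Camponotus, Gorilla, Taxidea.

4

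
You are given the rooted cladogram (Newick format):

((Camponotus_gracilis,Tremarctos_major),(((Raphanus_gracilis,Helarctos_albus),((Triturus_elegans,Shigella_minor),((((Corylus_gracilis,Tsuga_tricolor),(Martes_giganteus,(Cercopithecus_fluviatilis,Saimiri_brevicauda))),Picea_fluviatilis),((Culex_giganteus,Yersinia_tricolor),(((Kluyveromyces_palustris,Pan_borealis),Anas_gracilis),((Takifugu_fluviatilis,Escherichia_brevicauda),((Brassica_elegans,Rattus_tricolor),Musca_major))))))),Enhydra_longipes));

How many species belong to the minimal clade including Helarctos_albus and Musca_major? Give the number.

20

The MRCA of Helarctos_albus and Musca_major is the node subtending ((Raphanus_gracilis,Helarctos_albus),((Triturus_elegans,Shigella_minor),((((Corylus_gracilis,Tsuga_tricolor),(Martes_giganteus,(Cercopithecus_fluviatilis,Saimiri_brevicauda))),Picea_fluviatilis),((Culex_giganteus,Yersinia_tricolor),(((Kluyveromyces_palustris,Pan_borealis),Anas_gracilis),((Takifugu_fluviatilis,Escherichia_brevicauda),((Brassica_elegans,Rattus_tricolor),Musca_major))))))).
That clade contains 20 terminal taxa: Anas_gracilis, Brassica_elegans, Cercopithecus_fluviatilis, Corylus_gracilis, Culex_giganteus, Escherichia_brevicauda, Helarctos_albus, Kluyveromyces_palustris, Martes_giganteus, Musca_major, Pan_borealis, Picea_fluviatilis, Raphanus_gracilis, Rattus_tricolor, Saimiri_brevicauda, Shigella_minor, Takifugu_fluviatilis, Triturus_elegans, Tsuga_tricolor, Yersinia_tricolor.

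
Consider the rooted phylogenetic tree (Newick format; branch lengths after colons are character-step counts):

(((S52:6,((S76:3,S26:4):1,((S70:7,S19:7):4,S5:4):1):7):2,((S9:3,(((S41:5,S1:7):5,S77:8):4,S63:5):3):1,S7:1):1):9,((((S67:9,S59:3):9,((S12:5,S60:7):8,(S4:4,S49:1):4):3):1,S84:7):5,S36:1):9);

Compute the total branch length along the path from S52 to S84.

38

The path runs S52 → … → MRCA → … → S84; the MRCA is the root of the tree.
Branch lengths along that path: 6 + 2 + 9 + 9 + 5 + 7 = 38.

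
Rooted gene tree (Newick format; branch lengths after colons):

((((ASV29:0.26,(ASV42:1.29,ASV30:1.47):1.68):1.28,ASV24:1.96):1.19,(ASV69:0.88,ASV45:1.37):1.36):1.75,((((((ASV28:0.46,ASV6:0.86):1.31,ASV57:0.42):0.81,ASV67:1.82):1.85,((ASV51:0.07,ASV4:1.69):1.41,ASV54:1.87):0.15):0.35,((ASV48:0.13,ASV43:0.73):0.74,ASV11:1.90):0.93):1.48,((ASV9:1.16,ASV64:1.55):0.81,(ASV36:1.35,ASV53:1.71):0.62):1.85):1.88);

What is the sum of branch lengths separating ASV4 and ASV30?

The path runs ASV4 → … → MRCA → … → ASV30; the MRCA is the root of the tree.
Branch lengths along that path: 1.69 + 1.41 + 0.15 + 0.35 + 1.48 + 1.88 + 1.75 + 1.19 + 1.28 + 1.68 + 1.47 = 14.33.

14.33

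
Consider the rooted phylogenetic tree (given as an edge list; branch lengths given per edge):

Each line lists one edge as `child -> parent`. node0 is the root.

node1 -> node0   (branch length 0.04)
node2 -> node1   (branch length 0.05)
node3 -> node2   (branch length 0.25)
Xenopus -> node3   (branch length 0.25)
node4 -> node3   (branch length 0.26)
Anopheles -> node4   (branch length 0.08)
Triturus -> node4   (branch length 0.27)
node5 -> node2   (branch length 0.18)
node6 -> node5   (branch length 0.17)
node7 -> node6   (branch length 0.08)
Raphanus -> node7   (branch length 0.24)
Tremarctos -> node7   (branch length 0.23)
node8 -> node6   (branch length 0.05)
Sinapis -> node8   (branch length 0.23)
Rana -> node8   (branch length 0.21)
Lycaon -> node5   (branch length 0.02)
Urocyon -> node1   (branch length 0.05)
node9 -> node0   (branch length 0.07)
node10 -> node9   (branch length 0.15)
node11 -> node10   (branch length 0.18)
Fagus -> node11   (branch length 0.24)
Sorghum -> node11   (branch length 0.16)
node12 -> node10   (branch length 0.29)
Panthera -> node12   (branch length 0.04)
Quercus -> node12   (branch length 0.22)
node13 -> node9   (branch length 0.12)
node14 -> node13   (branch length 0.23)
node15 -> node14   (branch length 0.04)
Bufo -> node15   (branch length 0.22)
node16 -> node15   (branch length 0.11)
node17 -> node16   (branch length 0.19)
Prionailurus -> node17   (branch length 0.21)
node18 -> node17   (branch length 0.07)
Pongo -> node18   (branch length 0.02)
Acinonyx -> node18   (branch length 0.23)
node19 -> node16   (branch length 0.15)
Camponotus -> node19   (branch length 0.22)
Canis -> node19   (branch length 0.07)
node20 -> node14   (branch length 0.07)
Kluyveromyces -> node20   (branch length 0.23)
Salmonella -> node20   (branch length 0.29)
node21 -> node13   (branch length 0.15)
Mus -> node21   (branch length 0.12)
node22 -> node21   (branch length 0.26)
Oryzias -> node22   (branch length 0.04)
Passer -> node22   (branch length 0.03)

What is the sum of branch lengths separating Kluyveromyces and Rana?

1.42

The path runs Kluyveromyces → … → MRCA → … → Rana; the MRCA is the root of the tree.
Branch lengths along that path: 0.23 + 0.07 + 0.23 + 0.12 + 0.07 + 0.04 + 0.05 + 0.18 + 0.17 + 0.05 + 0.21 = 1.42.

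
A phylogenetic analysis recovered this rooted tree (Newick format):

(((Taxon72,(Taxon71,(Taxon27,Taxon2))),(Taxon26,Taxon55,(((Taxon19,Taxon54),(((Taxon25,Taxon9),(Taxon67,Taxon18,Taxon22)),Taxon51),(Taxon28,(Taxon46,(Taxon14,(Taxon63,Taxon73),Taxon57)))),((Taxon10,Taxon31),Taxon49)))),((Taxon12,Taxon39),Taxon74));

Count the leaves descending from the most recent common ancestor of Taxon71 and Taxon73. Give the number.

23

The MRCA of Taxon71 and Taxon73 is the node subtending ((Taxon72,(Taxon71,(Taxon27,Taxon2))),(Taxon26,Taxon55,(((Taxon19,Taxon54),(((Taxon25,Taxon9),(Taxon67,Taxon18,Taxon22)),Taxon51),(Taxon28,(Taxon46,(Taxon14,(Taxon63,Taxon73),Taxon57)))),((Taxon10,Taxon31),Taxon49)))).
That clade contains 23 terminal taxa: Taxon10, Taxon14, Taxon18, Taxon19, Taxon2, Taxon22, Taxon25, Taxon26, Taxon27, Taxon28, Taxon31, Taxon46, Taxon49, Taxon51, Taxon54, Taxon55, Taxon57, Taxon63, Taxon67, Taxon71, Taxon72, Taxon73, Taxon9.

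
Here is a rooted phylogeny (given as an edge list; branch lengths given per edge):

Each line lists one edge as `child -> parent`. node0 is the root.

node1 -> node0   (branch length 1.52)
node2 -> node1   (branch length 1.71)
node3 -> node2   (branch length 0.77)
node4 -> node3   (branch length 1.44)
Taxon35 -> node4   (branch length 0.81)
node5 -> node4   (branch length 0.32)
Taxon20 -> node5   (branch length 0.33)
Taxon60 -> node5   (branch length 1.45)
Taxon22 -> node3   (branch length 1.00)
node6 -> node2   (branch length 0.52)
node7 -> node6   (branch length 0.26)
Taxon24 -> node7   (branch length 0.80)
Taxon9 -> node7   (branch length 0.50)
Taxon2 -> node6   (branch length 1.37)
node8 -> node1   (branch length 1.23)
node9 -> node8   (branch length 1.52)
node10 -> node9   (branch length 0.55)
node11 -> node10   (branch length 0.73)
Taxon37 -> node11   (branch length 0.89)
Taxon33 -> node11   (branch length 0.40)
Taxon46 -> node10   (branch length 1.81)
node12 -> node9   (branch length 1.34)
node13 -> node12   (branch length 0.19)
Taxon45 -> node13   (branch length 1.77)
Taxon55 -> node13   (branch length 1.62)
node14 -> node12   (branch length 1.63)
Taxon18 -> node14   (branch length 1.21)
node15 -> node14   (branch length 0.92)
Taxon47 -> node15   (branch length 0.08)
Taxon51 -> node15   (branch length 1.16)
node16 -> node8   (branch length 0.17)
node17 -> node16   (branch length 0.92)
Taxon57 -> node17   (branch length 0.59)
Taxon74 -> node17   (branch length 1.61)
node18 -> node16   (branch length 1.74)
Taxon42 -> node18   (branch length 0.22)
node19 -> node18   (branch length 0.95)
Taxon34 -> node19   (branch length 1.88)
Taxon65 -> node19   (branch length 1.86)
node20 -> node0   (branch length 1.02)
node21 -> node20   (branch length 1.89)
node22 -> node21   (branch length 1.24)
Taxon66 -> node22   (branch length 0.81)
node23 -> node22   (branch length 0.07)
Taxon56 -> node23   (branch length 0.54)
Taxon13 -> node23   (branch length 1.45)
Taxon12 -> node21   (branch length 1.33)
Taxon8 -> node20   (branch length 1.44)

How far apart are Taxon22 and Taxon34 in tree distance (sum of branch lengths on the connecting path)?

The path runs Taxon22 → … → MRCA → … → Taxon34; the MRCA is the node subtending ((((Taxon35,(Taxon20,Taxon60)),Taxon22),((Taxon24,Taxon9),Taxon2)),((((Taxon37,Taxon33),Taxon46),((Taxon45,Taxon55),(Taxon18,(Taxon47,Taxon51)))),((Taxon57,Taxon74),(Taxon42,(Taxon34,Taxon65))))).
Branch lengths along that path: 1.00 + 0.77 + 1.71 + 1.23 + 0.17 + 1.74 + 0.95 + 1.88 = 9.45.

9.45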